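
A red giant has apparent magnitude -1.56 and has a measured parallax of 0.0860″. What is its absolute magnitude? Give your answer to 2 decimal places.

d = 1/p = 1/0.0860″ = 11.63 pc
5 log₁₀(d/10 pc) = 5 log₁₀(11.63) − 5 = 0.328
M = m − 5 log₁₀(d/10) = -1.56 − 0.328 = -1.888

M ≈ -1.89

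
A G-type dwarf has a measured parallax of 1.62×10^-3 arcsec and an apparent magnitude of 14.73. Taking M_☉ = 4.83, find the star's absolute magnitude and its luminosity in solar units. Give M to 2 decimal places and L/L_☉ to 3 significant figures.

M ≈ 5.78; L/L_☉ ≈ 0.418

d = 1/p = 1/1.62×10^-3″ = 617.3 pc
M = m − 5 log₁₀ d + 5 = 14.73 − 5·2.7905 + 5 = 5.778
M − M_☉ = 5.778 − 4.83 = 0.948
L/L_☉ = 10^(−0.4 × 0.948) = 0.4178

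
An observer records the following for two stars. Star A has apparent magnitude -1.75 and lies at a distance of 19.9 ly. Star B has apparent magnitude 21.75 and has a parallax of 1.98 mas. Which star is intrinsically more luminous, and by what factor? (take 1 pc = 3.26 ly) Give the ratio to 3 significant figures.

Star A is more luminous, by a factor of 367000.

Star A: d = 19.9 ly / 3.26 = 6.104 pc
Star A: M = m − 5 log₁₀ d + 5 = -1.75 − 5·0.7856 + 5 = -0.678
Star B: p = 1.98 mas = 1.98×10^-3″ → d = 1/p = 505.1 pc
Star B: M = m − 5 log₁₀ d + 5 = 21.75 − 5·2.7033 + 5 = 13.233
ΔM = M_A − M_B = -0.678 − (13.233) = -13.912; smaller M is more luminous → Star A.
L ratio = 10^(0.4 |ΔM|) = 10^5.565 = 366900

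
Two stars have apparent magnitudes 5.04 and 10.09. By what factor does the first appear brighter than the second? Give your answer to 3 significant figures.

105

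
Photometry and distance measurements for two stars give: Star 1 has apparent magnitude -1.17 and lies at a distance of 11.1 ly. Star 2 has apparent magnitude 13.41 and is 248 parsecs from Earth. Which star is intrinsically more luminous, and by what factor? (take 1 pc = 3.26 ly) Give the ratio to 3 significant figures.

Star 1 is more luminous, by a factor of 128.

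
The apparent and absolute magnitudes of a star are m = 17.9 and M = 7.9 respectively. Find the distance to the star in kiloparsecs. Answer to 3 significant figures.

d ≈ 1.00 kpc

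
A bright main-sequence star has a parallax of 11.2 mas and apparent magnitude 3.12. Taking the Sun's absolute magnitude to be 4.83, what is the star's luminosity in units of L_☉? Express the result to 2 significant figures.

L/L_☉ ≈ 390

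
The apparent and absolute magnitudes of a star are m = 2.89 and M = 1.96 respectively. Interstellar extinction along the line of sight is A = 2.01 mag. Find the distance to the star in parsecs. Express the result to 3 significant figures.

d ≈ 6.08 pc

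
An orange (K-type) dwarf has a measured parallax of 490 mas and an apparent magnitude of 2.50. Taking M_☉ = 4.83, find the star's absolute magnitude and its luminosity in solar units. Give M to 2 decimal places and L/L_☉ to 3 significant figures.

d = 1/p = 1000/490 mas = 2.041 pc
M = m − 5 log₁₀ d + 5 = 2.50 − 5·0.3098 + 5 = 5.951
M − M_☉ = 5.951 − 4.83 = 1.121
L/L_☉ = 10^(−0.4 × 1.121) = 0.3561

M ≈ 5.95; L/L_☉ ≈ 0.356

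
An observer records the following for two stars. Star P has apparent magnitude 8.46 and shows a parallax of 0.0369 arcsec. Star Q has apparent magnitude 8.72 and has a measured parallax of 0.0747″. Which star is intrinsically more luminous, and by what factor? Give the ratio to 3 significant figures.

Star P is more luminous, by a factor of 5.21.

Star P: d = 1/p = 1/0.0369″ = 27.10 pc
Star P: M = m − 5 log₁₀ d + 5 = 8.46 − 5·1.4330 + 5 = 6.295
Star Q: d = 1/p = 1/0.0747″ = 13.39 pc
Star Q: M = m − 5 log₁₀ d + 5 = 8.72 − 5·1.1267 + 5 = 8.087
ΔM = M_P − M_Q = 6.295 − (8.087) = -1.791; smaller M is more luminous → Star P.
L ratio = 10^(0.4 |ΔM|) = 10^0.717 = 5.207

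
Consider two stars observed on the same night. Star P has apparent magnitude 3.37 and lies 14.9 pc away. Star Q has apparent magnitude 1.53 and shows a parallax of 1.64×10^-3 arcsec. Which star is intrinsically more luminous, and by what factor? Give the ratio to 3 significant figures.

Star Q is more luminous, by a factor of 9120.

Star P: M = m − 5 log₁₀ d + 5 = 3.37 − 5·1.1732 + 5 = 2.504
Star Q: d = 1/p = 1/1.64×10^-3″ = 609.8 pc
Star Q: M = m − 5 log₁₀ d + 5 = 1.53 − 5·2.7852 + 5 = -7.396
ΔM = M_P − M_Q = 2.504 − (-7.396) = 9.900; smaller M is more luminous → Star Q.
L ratio = 10^(0.4 |ΔM|) = 10^3.960 = 9119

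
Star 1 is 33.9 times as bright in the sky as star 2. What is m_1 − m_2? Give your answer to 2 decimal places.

m_1 − m_2 ≈ -3.83

Pogson: Δm = −2.5 log₁₀(ratio) = −2.5 log₁₀(33.9) = −2.5 × 1.5302 = -3.825
Star 1 is brighter, so it has the smaller magnitude: the difference is negative.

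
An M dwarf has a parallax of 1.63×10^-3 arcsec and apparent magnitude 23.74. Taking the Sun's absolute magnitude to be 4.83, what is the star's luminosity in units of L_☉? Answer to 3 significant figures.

L/L_☉ ≈ 1.03×10^-4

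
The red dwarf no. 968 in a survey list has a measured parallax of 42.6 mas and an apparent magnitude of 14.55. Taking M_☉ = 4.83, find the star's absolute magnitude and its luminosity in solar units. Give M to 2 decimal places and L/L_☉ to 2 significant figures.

M ≈ 12.70; L/L_☉ ≈ 7.1×10^-4

d = 1/p = 1000/42.6 mas = 23.47 pc
M = m − 5 log₁₀ d + 5 = 14.55 − 5·1.3706 + 5 = 12.697
M − M_☉ = 12.697 − 4.83 = 7.867
L/L_☉ = 10^(−0.4 × 7.867) = 7.131×10^-4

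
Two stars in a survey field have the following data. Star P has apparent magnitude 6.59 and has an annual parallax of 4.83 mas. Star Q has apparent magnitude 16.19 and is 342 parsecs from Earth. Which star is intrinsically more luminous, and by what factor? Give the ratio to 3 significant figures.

Star P is more luminous, by a factor of 2540.

Star P: p = 4.83 mas = 4.83×10^-3″ → d = 1/p = 207.0 pc
Star P: M = m − 5 log₁₀ d + 5 = 6.59 − 5·2.3161 + 5 = 0.010
Star Q: M = m − 5 log₁₀ d + 5 = 16.19 − 5·2.5340 + 5 = 8.520
ΔM = M_P − M_Q = 0.010 − (8.520) = -8.510; smaller M is more luminous → Star P.
L ratio = 10^(0.4 |ΔM|) = 10^3.404 = 2535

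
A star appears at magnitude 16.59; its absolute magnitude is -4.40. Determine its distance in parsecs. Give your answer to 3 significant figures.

μ = m − M = 20.990
m − M = 5 log₁₀ d − 5
log₁₀ d = (m − M)/5 + 1 = 5.1980
d = 10^5.1980 = 157800 pc

d ≈ 158000 pc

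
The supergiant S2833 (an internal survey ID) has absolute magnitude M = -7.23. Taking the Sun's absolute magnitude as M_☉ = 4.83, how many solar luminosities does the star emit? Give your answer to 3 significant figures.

L/L_☉ ≈ 66700

M − M_☉ = -7.23 − 4.83 = -12.060
L/L_☉ = 10^(−0.4 (M − M_☉)) = 10^4.824 = 66680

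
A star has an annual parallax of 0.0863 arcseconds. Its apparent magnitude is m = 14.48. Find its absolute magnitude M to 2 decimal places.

d = 1/p = 1/0.0863″ = 11.59 pc
5 log₁₀(d/10 pc) = 5 log₁₀(11.59) − 5 = 0.320
M = m − 5 log₁₀(d/10) = 14.48 − 0.320 = 14.160

M ≈ 14.16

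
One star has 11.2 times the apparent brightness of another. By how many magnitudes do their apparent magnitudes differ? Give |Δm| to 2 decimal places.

|Δm| ≈ 2.62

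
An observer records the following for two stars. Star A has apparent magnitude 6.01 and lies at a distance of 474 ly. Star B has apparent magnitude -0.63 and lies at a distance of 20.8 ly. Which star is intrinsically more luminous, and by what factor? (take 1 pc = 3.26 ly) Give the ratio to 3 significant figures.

Star A: d = 474 ly / 3.26 = 145.4 pc
Star A: M = m − 5 log₁₀ d + 5 = 6.01 − 5·2.1626 + 5 = 0.197
Star B: d = 20.8 ly / 3.26 = 6.380 pc
Star B: M = m − 5 log₁₀ d + 5 = -0.63 − 5·0.8048 + 5 = 0.346
ΔM = M_A − M_B = 0.197 − (0.346) = -0.149; smaller M is more luminous → Star A.
L ratio = 10^(0.4 |ΔM|) = 10^0.059 = 1.147

Star A is more luminous, by a factor of 1.15.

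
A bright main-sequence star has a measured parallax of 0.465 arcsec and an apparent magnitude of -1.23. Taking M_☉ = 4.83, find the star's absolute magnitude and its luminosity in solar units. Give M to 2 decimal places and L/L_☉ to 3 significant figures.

d = 1/p = 1/0.465″ = 2.151 pc
M = m − 5 log₁₀ d + 5 = -1.23 − 5·0.3325 + 5 = 2.107
M − M_☉ = 2.107 − 4.83 = -2.723
L/L_☉ = 10^(−0.4 × -2.723) = 12.28

M ≈ 2.11; L/L_☉ ≈ 12.3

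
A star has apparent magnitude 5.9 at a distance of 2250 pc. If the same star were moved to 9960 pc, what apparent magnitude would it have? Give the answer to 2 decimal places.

m ≈ 9.13

Flux ∝ 1/d², so Δm = 5 log₁₀(d₂/d₁) = 5 log₁₀(9960/2250) = 3.230
m₂ = m₁ + Δm = 5.9 + (3.230) = 9.130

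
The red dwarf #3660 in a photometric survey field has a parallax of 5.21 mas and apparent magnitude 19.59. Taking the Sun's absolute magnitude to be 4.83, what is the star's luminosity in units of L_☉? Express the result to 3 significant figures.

d = 1/p = 1000/5.21 mas = 191.9 pc
M = m − 5 log₁₀ d + 5 = 19.59 − 5·2.2832 + 5 = 13.174
M − M_☉ = 13.174 − 4.83 = 8.344
L/L_☉ = 10^(−0.4 × 8.344) = 4.595×10^-4

L/L_☉ ≈ 4.60×10^-4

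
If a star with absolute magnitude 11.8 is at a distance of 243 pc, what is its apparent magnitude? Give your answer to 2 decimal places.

m ≈ 18.73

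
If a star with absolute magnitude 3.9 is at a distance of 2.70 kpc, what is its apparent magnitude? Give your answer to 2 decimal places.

d = 2.70 kpc = 2700 pc
m = M + 5 log₁₀ d − 5 = 3.9 + 5·3.4314 − 5 = 16.057

m ≈ 16.06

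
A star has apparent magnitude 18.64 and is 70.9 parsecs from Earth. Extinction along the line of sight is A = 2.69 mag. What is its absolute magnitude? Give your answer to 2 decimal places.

M ≈ 11.70

5 log₁₀(d/10 pc) = 5 log₁₀(70.90) − 5 = 4.253
M = m − 5 log₁₀(d/10) − A = 18.64 − 4.253 − 2.69 = 11.697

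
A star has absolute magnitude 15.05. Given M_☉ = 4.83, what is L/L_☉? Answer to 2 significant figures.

L/L_☉ ≈ 8.2×10^-5

M − M_☉ = 15.05 − 4.83 = 10.220
L/L_☉ = 10^(−0.4 (M − M_☉)) = 10^-4.088 = 8.166×10^-5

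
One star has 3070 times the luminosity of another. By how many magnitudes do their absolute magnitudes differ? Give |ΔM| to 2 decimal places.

Pogson: ΔM = −2.5 log₁₀(ratio) = −2.5 log₁₀(3070) = −2.5 × 3.4871 = -8.718

|ΔM| ≈ 8.72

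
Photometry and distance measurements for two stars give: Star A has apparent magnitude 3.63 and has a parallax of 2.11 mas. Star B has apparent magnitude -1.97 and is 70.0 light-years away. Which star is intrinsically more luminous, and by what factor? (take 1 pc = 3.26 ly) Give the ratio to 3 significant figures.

Star A is more luminous, by a factor of 2.80.

Star A: p = 2.11 mas = 2.11×10^-3″ → d = 1/p = 473.9 pc
Star A: M = m − 5 log₁₀ d + 5 = 3.63 − 5·2.6757 + 5 = -4.749
Star B: d = 70.0 ly / 3.26 = 21.47 pc
Star B: M = m − 5 log₁₀ d + 5 = -1.97 − 5·1.3319 + 5 = -3.629
ΔM = M_A − M_B = -4.749 − (-3.629) = -1.119; smaller M is more luminous → Star A.
L ratio = 10^(0.4 |ΔM|) = 10^0.448 = 2.803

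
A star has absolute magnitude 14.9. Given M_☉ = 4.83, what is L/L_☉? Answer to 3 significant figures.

L/L_☉ ≈ 9.38×10^-5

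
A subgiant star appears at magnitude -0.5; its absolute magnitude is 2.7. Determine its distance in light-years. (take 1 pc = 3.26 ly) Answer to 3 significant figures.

d ≈ 7.47 ly

μ = m − M = -3.200
m − M = 5 log₁₀ d − 5
log₁₀ d = (m − M)/5 + 1 = 0.3600
d = 10^0.3600 = 2.291 pc
= 7.468 ly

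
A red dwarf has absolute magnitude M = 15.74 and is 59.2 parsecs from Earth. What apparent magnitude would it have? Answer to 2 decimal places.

m = M + 5 log₁₀ d − 5 = 15.74 + 5·1.7723 − 5 = 19.602

m ≈ 19.60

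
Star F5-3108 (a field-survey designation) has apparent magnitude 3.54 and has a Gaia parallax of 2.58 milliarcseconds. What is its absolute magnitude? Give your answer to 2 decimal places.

p = 2.58 mas = 2.58×10^-3″ → d = 1/p = 387.6 pc
5 log₁₀(d/10 pc) = 5 log₁₀(387.6) − 5 = 7.942
M = m − 5 log₁₀(d/10) = 3.54 − 7.942 = -4.402

M ≈ -4.40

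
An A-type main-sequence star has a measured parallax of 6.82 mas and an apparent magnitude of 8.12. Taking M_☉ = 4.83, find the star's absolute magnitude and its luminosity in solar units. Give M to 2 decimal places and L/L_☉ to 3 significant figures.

M ≈ 2.29; L/L_☉ ≈ 10.4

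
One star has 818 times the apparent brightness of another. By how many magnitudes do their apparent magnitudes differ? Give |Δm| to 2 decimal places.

Pogson: Δm = −2.5 log₁₀(ratio) = −2.5 log₁₀(818) = −2.5 × 2.9128 = -7.282

|Δm| ≈ 7.28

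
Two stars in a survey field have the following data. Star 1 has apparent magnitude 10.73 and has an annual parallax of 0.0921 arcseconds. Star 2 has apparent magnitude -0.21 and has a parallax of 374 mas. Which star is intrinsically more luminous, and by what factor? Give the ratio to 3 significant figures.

Star 1: d = 1/p = 1/0.0921″ = 10.86 pc
Star 1: M = m − 5 log₁₀ d + 5 = 10.73 − 5·1.0357 + 5 = 10.551
Star 2: p = 374 mas = 0.374″ → d = 1/p = 2.674 pc
Star 2: M = m − 5 log₁₀ d + 5 = -0.21 − 5·0.4271 + 5 = 2.654
ΔM = M_1 − M_2 = 10.551 − (2.654) = 7.897; smaller M is more luminous → Star 2.
L ratio = 10^(0.4 |ΔM|) = 10^3.159 = 1441

Star 2 is more luminous, by a factor of 1440.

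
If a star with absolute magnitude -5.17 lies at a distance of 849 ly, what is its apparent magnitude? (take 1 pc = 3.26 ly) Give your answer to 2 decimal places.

m ≈ 1.91

d = 849 ly / 3.26 = 260.4 pc
m = M + 5 log₁₀ d − 5 = -5.17 + 5·2.4157 − 5 = 1.908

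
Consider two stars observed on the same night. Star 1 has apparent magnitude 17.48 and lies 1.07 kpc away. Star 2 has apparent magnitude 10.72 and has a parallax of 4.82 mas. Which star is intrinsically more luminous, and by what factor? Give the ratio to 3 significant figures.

Star 1: d = 1.07 kpc = 1070 pc
Star 1: M = m − 5 log₁₀ d + 5 = 17.48 − 5·3.0294 + 5 = 7.333
Star 2: p = 4.82 mas = 4.82×10^-3″ → d = 1/p = 207.5 pc
Star 2: M = m − 5 log₁₀ d + 5 = 10.72 − 5·2.3170 + 5 = 4.135
ΔM = M_1 − M_2 = 7.333 − (4.135) = 3.198; smaller M is more luminous → Star 2.
L ratio = 10^(0.4 |ΔM|) = 10^1.279 = 19.02

Star 2 is more luminous, by a factor of 19.0.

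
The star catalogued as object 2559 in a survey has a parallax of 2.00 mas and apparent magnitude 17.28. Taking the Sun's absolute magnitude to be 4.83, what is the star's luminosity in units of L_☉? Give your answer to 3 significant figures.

d = 1/p = 1000/2.00 mas = 500.0 pc
M = m − 5 log₁₀ d + 5 = 17.28 − 5·2.6990 + 5 = 8.785
M − M_☉ = 8.785 − 4.83 = 3.955
L/L_☉ = 10^(−0.4 × 3.955) = 0.02618

L/L_☉ ≈ 0.0262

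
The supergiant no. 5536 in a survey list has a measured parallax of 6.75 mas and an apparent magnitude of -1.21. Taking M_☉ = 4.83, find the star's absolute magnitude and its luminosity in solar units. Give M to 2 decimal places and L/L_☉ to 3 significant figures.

M ≈ -7.06; L/L_☉ ≈ 57200

d = 1/p = 1000/6.75 mas = 148.1 pc
M = m − 5 log₁₀ d + 5 = -1.21 − 5·2.1707 + 5 = -7.063
M − M_☉ = -7.063 − 4.83 = -11.893
L/L_☉ = 10^(−0.4 × -11.893) = 57200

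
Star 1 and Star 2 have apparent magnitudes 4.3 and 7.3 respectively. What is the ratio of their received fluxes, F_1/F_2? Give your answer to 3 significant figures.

Magnitude difference = -3.0
Flux ratio = 10^(−0.4 Δm) = 10^(−0.4 × -3.0) = 10^1.200 = 15.85

F_1/F_2 ≈ 15.8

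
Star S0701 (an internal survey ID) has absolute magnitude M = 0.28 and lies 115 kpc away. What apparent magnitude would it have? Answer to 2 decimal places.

m ≈ 20.58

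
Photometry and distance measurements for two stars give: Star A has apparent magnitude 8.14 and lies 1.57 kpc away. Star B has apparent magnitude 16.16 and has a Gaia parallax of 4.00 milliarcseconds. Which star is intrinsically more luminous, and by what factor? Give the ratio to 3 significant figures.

Star A is more luminous, by a factor of 63700.

Star A: d = 1.57 kpc = 1570 pc
Star A: M = m − 5 log₁₀ d + 5 = 8.14 − 5·3.1959 + 5 = -2.839
Star B: p = 4.00 mas = 4.00×10^-3″ → d = 1/p = 250.0 pc
Star B: M = m − 5 log₁₀ d + 5 = 16.16 − 5·2.3979 + 5 = 9.170
ΔM = M_A − M_B = -2.839 − (9.170) = -12.010; smaller M is more luminous → Star A.
L ratio = 10^(0.4 |ΔM|) = 10^4.804 = 63670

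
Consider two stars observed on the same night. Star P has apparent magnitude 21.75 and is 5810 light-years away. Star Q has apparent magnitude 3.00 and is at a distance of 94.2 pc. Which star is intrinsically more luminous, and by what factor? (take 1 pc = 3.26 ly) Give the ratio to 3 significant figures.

Star Q is more luminous, by a factor of 88300.

Star P: d = 5810 ly / 3.26 = 1782 pc
Star P: M = m − 5 log₁₀ d + 5 = 21.75 − 5·3.2510 + 5 = 10.495
Star Q: M = m − 5 log₁₀ d + 5 = 3.00 − 5·1.9741 + 5 = -1.870
ΔM = M_P − M_Q = 10.495 − (-1.870) = 12.365; smaller M is more luminous → Star Q.
L ratio = 10^(0.4 |ΔM|) = 10^4.946 = 88350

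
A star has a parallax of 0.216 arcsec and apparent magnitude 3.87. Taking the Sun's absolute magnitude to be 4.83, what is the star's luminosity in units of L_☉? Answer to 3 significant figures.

L/L_☉ ≈ 0.519

d = 1/p = 1/0.216″ = 4.630 pc
M = m − 5 log₁₀ d + 5 = 3.87 − 5·0.6655 + 5 = 5.542
M − M_☉ = 5.542 − 4.83 = 0.712
L/L_☉ = 10^(−0.4 × 0.712) = 0.5189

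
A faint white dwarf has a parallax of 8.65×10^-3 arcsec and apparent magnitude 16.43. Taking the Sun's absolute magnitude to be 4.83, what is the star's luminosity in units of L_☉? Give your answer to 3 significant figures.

L/L_☉ ≈ 3.06×10^-3

d = 1/p = 1/8.65×10^-3″ = 115.6 pc
M = m − 5 log₁₀ d + 5 = 16.43 − 5·2.0630 + 5 = 11.115
M − M_☉ = 11.115 − 4.83 = 6.285
L/L_☉ = 10^(−0.4 × 6.285) = 3.062×10^-3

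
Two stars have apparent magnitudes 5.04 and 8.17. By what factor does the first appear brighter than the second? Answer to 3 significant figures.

Magnitude difference = -3.13
Flux ratio = 10^(−0.4 Δm) = 10^(−0.4 × -3.13) = 10^1.252 = 17.86

17.9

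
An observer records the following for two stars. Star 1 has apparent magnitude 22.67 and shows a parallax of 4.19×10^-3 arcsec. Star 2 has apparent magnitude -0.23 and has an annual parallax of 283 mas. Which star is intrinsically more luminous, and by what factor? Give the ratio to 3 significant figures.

Star 1: d = 1/p = 1/4.19×10^-3″ = 238.7 pc
Star 1: M = m − 5 log₁₀ d + 5 = 22.67 − 5·2.3778 + 5 = 15.781
Star 2: p = 283 mas = 0.283″ → d = 1/p = 3.534 pc
Star 2: M = m − 5 log₁₀ d + 5 = -0.23 − 5·0.5482 + 5 = 2.029
ΔM = M_1 − M_2 = 15.781 − (2.029) = 13.752; smaller M is more luminous → Star 2.
L ratio = 10^(0.4 |ΔM|) = 10^5.501 = 316900

Star 2 is more luminous, by a factor of 317000.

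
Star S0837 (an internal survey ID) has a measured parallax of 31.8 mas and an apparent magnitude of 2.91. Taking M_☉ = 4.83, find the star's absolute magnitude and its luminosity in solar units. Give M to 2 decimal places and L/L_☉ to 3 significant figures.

d = 1/p = 1000/31.8 mas = 31.45 pc
M = m − 5 log₁₀ d + 5 = 2.91 − 5·1.4976 + 5 = 0.422
M − M_☉ = 0.422 − 4.83 = -4.408
L/L_☉ = 10^(−0.4 × -4.408) = 57.96

M ≈ 0.42; L/L_☉ ≈ 58.0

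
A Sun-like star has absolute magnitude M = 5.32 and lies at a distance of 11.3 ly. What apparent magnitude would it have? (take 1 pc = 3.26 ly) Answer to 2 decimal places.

m ≈ 3.02

d = 11.3 ly / 3.26 = 3.466 pc
m = M + 5 log₁₀ d − 5 = 5.32 + 5·0.5399 − 5 = 3.019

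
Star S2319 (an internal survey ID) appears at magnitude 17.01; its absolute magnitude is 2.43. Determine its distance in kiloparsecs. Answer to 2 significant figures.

d ≈ 8.2 kpc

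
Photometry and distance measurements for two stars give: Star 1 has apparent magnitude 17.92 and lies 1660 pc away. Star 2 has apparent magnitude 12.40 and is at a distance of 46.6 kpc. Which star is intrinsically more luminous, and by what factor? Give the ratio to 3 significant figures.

Star 2 is more luminous, by a factor of 127000.

Star 1: M = m − 5 log₁₀ d + 5 = 17.92 − 5·3.2201 + 5 = 6.819
Star 2: d = 46.6 kpc = 46600 pc
Star 2: M = m − 5 log₁₀ d + 5 = 12.40 − 5·4.6684 + 5 = -5.942
ΔM = M_1 − M_2 = 6.819 − (-5.942) = 12.761; smaller M is more luminous → Star 2.
L ratio = 10^(0.4 |ΔM|) = 10^5.105 = 127200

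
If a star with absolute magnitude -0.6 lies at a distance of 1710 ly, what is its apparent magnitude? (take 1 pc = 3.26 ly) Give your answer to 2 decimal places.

m ≈ 8.00

d = 1710 ly / 3.26 = 524.5 pc
m = M + 5 log₁₀ d − 5 = -0.6 + 5·2.7198 − 5 = 7.999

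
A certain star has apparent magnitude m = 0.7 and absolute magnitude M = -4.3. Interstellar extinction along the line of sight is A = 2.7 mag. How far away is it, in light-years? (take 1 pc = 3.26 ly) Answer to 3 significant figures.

m − M = 5 log₁₀(d/10 pc) + A  ⇒  0.7 − (-4.3) − 2.7 = 5 log₁₀(d/10)
2.300 = 5 log₁₀(d/10)
log₁₀ d = (m − M − A)/5 + 1 = 1.4600
d = 10^1.4600 = 28.84 pc
= 94.02 ly

d ≈ 94.0 ly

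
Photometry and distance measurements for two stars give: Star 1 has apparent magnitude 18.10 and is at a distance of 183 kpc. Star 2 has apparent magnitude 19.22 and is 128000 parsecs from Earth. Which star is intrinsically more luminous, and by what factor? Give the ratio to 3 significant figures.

Star 1: d = 183 kpc = 183000 pc
Star 1: M = m − 5 log₁₀ d + 5 = 18.10 − 5·5.2625 + 5 = -3.212
Star 2: M = m − 5 log₁₀ d + 5 = 19.22 − 5·5.1072 + 5 = -1.316
ΔM = M_1 − M_2 = -3.212 − (-1.316) = -1.896; smaller M is more luminous → Star 1.
L ratio = 10^(0.4 |ΔM|) = 10^0.758 = 5.734

Star 1 is more luminous, by a factor of 5.73.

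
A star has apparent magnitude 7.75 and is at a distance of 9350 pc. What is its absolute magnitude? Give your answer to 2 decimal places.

M ≈ -7.10

5 log₁₀(d/10 pc) = 5 log₁₀(9350) − 5 = 14.854
M = m − 5 log₁₀(d/10) = 7.75 − 14.854 = -7.104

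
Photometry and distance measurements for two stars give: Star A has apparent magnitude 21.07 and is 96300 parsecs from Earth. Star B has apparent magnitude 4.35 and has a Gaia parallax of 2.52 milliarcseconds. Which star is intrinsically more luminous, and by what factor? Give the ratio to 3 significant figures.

Star B is more luminous, by a factor of 82.8.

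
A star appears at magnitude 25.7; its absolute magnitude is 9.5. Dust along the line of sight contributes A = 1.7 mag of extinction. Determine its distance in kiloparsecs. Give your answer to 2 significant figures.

m − M = 5 log₁₀(d/10 pc) + A  ⇒  25.7 − (9.5) − 1.7 = 5 log₁₀(d/10)
14.500 = 5 log₁₀(d/10)
log₁₀ d = (m − M − A)/5 + 1 = 3.9000
d = 10^3.9000 = 7943 pc
= 7.943 kpc

d ≈ 7.9 kpc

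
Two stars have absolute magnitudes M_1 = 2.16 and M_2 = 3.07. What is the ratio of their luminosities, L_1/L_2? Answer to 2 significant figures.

L_1/L_2 ≈ 2.3

ΔM = M_1 − M_2 = -0.91
L_1/L_2 = 10^(−0.4 ΔM) = 10^0.364 = 2.312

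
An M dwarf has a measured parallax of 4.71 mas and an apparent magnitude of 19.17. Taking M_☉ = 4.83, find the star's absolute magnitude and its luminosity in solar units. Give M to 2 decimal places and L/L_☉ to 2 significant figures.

M ≈ 12.54; L/L_☉ ≈ 8.3×10^-4

d = 1/p = 1000/4.71 mas = 212.3 pc
M = m − 5 log₁₀ d + 5 = 19.17 − 5·2.3270 + 5 = 12.535
M − M_☉ = 12.535 − 4.83 = 7.705
L/L_☉ = 10^(−0.4 × 7.705) = 8.279×10^-4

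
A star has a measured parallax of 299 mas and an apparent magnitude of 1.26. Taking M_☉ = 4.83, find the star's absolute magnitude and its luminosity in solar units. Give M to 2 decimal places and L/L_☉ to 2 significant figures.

M ≈ 3.64; L/L_☉ ≈ 3.0

d = 1/p = 1000/299 mas = 3.344 pc
M = m − 5 log₁₀ d + 5 = 1.26 − 5·0.5243 + 5 = 3.638
M − M_☉ = 3.638 − 4.83 = -1.192
L/L_☉ = 10^(−0.4 × -1.192) = 2.997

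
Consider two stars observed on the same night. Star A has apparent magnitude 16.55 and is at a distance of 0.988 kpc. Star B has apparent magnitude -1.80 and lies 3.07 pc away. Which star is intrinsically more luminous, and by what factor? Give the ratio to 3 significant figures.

Star B is more luminous, by a factor of 211.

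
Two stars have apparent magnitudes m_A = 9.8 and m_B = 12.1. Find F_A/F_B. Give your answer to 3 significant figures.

Magnitude difference = -2.3
Flux ratio = 10^(−0.4 Δm) = 10^(−0.4 × -2.3) = 10^0.920 = 8.318

F_A/F_B ≈ 8.32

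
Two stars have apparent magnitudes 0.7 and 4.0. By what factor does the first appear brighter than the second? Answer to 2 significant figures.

21

Δm = 0.7 − (4.0) = -3.3
Flux ratio = 10^(−0.4 Δm) = 10^(−0.4 × -3.3) = 10^1.320 = 20.89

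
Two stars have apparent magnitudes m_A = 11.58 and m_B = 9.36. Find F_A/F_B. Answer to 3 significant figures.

F_A/F_B ≈ 0.129

Δm = 11.58 − (9.36) = 2.22
Flux ratio = 10^(−0.4 Δm) = 10^(−0.4 × 2.22) = 10^-0.888 = 0.1294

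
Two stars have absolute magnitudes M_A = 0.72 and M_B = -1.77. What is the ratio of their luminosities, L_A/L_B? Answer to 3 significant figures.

L_A/L_B ≈ 0.101

ΔM = M_A − M_B = 2.49
L_A/L_B = 10^(−0.4 ΔM) = 10^-0.996 = 0.1009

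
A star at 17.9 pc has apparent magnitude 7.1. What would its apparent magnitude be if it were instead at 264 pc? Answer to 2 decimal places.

m ≈ 12.94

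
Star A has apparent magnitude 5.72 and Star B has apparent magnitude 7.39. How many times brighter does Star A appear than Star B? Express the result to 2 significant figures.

Magnitude difference = -1.67
Flux ratio = 10^(−0.4 Δm) = 10^(−0.4 × -1.67) = 10^0.668 = 4.656

4.7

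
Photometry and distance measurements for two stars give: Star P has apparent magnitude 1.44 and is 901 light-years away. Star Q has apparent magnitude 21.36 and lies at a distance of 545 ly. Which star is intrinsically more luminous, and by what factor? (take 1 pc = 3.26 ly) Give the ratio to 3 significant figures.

Star P is more luminous, by a factor of 2.54×10^8.

Star P: d = 901 ly / 3.26 = 276.4 pc
Star P: M = m − 5 log₁₀ d + 5 = 1.44 − 5·2.4415 + 5 = -5.768
Star Q: d = 545 ly / 3.26 = 167.2 pc
Star Q: M = m − 5 log₁₀ d + 5 = 21.36 − 5·2.2232 + 5 = 15.244
ΔM = M_P − M_Q = -5.768 − (15.244) = -21.012; smaller M is more luminous → Star P.
L ratio = 10^(0.4 |ΔM|) = 10^8.405 = 2.539×10^8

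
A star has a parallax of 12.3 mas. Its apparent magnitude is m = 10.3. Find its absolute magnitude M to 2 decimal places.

M ≈ 5.75

p = 12.3 mas = 0.0123″ → d = 1/p = 81.30 pc
5 log₁₀(d/10 pc) = 5 log₁₀(81.30) − 5 = 4.550
M = m − 5 log₁₀(d/10) = 10.3 − 4.550 = 5.750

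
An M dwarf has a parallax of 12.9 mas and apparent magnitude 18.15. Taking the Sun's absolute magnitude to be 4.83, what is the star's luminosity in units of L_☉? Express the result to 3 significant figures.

L/L_☉ ≈ 2.82×10^-4

d = 1/p = 1000/12.9 mas = 77.52 pc
M = m − 5 log₁₀ d + 5 = 18.15 − 5·1.8894 + 5 = 13.703
M − M_☉ = 13.703 − 4.83 = 8.873
L/L_☉ = 10^(−0.4 × 8.873) = 2.824×10^-4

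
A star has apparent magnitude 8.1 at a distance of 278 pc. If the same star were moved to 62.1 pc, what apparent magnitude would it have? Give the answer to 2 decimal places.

Flux ∝ 1/d², so Δm = 5 log₁₀(d₂/d₁) = 5 log₁₀(62.1/278) = -3.255
m₂ = m₁ + Δm = 8.1 + (-3.255) = 4.845

m ≈ 4.85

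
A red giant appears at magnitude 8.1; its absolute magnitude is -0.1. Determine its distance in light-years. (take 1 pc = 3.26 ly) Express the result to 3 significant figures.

d ≈ 1420 ly

μ = m − M = 8.200
m − M = 5 log₁₀ d − 5
log₁₀ d = (m − M)/5 + 1 = 2.6400
d = 10^2.6400 = 436.5 pc
= 1423 ly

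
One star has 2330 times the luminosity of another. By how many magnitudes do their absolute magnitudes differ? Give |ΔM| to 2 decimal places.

Pogson: ΔM = −2.5 log₁₀(ratio) = −2.5 log₁₀(2330) = −2.5 × 3.3674 = -8.418

|ΔM| ≈ 8.42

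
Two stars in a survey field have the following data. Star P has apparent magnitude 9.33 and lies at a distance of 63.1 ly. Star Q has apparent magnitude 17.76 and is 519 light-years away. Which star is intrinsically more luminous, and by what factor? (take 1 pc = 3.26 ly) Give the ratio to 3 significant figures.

Star P: d = 63.1 ly / 3.26 = 19.36 pc
Star P: M = m − 5 log₁₀ d + 5 = 9.33 − 5·1.2868 + 5 = 7.896
Star Q: d = 519 ly / 3.26 = 159.2 pc
Star Q: M = m − 5 log₁₀ d + 5 = 17.76 − 5·2.2019 + 5 = 11.750
ΔM = M_P − M_Q = 7.896 − (11.750) = -3.854; smaller M is more luminous → Star P.
L ratio = 10^(0.4 |ΔM|) = 10^1.542 = 34.81

Star P is more luminous, by a factor of 34.8.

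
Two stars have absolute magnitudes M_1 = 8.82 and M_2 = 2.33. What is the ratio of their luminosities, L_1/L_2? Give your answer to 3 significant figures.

L_1/L_2 ≈ 2.54×10^-3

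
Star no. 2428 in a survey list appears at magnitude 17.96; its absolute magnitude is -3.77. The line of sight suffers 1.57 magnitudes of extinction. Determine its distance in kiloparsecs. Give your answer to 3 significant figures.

d ≈ 108 kpc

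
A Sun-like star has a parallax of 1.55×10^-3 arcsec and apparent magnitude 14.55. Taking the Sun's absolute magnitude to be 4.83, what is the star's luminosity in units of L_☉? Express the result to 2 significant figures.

d = 1/p = 1/1.55×10^-3″ = 645.2 pc
M = m − 5 log₁₀ d + 5 = 14.55 − 5·2.8097 + 5 = 5.502
M − M_☉ = 5.502 − 4.83 = 0.672
L/L_☉ = 10^(−0.4 × 0.672) = 0.5387

L/L_☉ ≈ 0.54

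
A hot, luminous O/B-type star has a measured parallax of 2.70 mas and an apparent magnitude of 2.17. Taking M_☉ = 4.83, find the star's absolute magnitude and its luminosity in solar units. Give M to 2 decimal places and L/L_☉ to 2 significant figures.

M ≈ -5.67; L/L_☉ ≈ 16000

d = 1/p = 1000/2.70 mas = 370.4 pc
M = m − 5 log₁₀ d + 5 = 2.17 − 5·2.5686 + 5 = -5.673
M − M_☉ = -5.673 − 4.83 = -10.503
L/L_☉ = 10^(−0.4 × -10.503) = 15900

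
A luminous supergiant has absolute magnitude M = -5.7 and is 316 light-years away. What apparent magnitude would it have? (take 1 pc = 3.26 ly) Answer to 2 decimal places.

d = 316 ly / 3.26 = 96.93 pc
m = M + 5 log₁₀ d − 5 = -5.7 + 5·1.9865 − 5 = -0.768

m ≈ -0.77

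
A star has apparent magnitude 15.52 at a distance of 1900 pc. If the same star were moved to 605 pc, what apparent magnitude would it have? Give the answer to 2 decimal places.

Flux ∝ 1/d², so Δm = 5 log₁₀(d₂/d₁) = 5 log₁₀(605/1900) = -2.485
m₂ = m₁ + Δm = 15.52 + (-2.485) = 13.035

m ≈ 13.04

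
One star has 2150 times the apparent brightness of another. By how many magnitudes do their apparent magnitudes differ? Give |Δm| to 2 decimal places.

Pogson: Δm = −2.5 log₁₀(ratio) = −2.5 log₁₀(2150) = −2.5 × 3.3324 = -8.331

|Δm| ≈ 8.33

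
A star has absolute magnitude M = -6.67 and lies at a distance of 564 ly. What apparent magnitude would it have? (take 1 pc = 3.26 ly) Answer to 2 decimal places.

d = 564 ly / 3.26 = 173.0 pc
m = M + 5 log₁₀ d − 5 = -6.67 + 5·2.2381 − 5 = -0.480

m ≈ -0.48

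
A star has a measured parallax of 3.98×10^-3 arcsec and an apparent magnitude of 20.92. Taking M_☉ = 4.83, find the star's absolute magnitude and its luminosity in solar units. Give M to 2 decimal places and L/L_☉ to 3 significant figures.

M ≈ 13.92; L/L_☉ ≈ 2.31×10^-4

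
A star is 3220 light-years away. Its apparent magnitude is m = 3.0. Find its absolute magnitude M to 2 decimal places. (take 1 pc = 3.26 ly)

d = 3220 ly / 3.26 = 987.7 pc
5 log₁₀(d/10 pc) = 5 log₁₀(987.7) − 5 = 9.973
M = m − 5 log₁₀(d/10) = 3.0 − 9.973 = -6.973

M ≈ -6.97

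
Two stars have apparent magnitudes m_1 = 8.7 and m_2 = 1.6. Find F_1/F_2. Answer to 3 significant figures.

F_1/F_2 ≈ 1.45×10^-3

Δm = 8.7 − (1.6) = 7.1
Flux ratio = 10^(−0.4 Δm) = 10^(−0.4 × 7.1) = 10^-2.840 = 1.445×10^-3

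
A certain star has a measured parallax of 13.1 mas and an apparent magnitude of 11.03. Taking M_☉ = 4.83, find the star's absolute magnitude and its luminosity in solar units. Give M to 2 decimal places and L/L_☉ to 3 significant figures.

M ≈ 6.62; L/L_☉ ≈ 0.193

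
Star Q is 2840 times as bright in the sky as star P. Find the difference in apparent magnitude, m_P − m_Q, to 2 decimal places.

m_P − m_Q ≈ 8.63

Pogson: Δm = −2.5 log₁₀(ratio) = −2.5 log₁₀(2840) = −2.5 × 3.4533 = -8.633
Star Q is brighter so has the smaller magnitude: m_P − m_Q is positive.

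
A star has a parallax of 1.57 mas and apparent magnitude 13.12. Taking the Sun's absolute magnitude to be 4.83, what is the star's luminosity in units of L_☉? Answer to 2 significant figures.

d = 1/p = 1000/1.57 mas = 636.9 pc
M = m − 5 log₁₀ d + 5 = 13.12 − 5·2.8041 + 5 = 4.099
M − M_☉ = 4.099 − 4.83 = -0.731
L/L_☉ = 10^(−0.4 × -0.731) = 1.960

L/L_☉ ≈ 2.0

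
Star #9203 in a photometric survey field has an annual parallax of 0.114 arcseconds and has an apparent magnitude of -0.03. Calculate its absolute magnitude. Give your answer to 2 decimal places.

M ≈ 0.25

d = 1/p = 1/0.114″ = 8.772 pc
5 log₁₀(d/10 pc) = 5 log₁₀(8.772) − 5 = -0.285
M = m − 5 log₁₀(d/10) = -0.03 + 0.285 = 0.255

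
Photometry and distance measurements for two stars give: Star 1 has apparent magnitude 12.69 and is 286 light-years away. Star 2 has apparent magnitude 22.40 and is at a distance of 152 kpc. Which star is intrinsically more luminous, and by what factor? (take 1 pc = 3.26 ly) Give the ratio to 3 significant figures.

Star 2 is more luminous, by a factor of 392.

Star 1: d = 286 ly / 3.26 = 87.73 pc
Star 1: M = m − 5 log₁₀ d + 5 = 12.69 − 5·1.9431 + 5 = 7.974
Star 2: d = 152 kpc = 152000 pc
Star 2: M = m − 5 log₁₀ d + 5 = 22.40 − 5·5.1818 + 5 = 1.491
ΔM = M_1 − M_2 = 7.974 − (1.491) = 6.483; smaller M is more luminous → Star 2.
L ratio = 10^(0.4 |ΔM|) = 10^2.593 = 392.1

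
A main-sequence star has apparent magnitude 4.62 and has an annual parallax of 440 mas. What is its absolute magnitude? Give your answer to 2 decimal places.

M ≈ 7.84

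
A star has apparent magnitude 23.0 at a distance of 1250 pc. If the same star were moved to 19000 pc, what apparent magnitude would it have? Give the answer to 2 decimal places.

Flux ∝ 1/d², so Δm = 5 log₁₀(d₂/d₁) = 5 log₁₀(19000/1250) = 5.909
m₂ = m₁ + Δm = 23.0 + (5.909) = 28.909

m ≈ 28.91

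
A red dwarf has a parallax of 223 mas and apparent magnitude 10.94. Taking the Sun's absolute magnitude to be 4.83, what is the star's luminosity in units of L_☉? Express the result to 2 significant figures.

L/L_☉ ≈ 7.2×10^-4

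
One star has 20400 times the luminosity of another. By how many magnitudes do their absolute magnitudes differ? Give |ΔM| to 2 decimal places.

Pogson: ΔM = −2.5 log₁₀(ratio) = −2.5 log₁₀(20400) = −2.5 × 4.3096 = -10.774

|ΔM| ≈ 10.77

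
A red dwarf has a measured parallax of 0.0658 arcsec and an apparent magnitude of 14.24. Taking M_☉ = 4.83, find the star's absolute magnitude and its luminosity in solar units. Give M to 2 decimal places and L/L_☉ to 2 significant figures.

d = 1/p = 1/0.0658″ = 15.20 pc
M = m − 5 log₁₀ d + 5 = 14.24 − 5·1.1818 + 5 = 13.331
M − M_☉ = 13.331 − 4.83 = 8.501
L/L_☉ = 10^(−0.4 × 8.501) = 3.977×10^-4

M ≈ 13.33; L/L_☉ ≈ 4.0×10^-4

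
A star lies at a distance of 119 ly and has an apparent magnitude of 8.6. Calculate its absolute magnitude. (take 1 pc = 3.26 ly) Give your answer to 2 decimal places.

M ≈ 5.79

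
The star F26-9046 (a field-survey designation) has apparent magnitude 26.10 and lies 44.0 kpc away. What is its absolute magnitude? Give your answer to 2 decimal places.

M ≈ 7.88

d = 44.0 kpc = 44000 pc
5 log₁₀(d/10 pc) = 5 log₁₀(44000) − 5 = 18.217
M = m − 5 log₁₀(d/10) = 26.10 − 18.217 = 7.883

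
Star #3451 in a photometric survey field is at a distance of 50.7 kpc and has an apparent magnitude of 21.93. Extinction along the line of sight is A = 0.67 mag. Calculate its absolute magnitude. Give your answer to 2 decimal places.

d = 50.7 kpc = 50700 pc
5 log₁₀(d/10 pc) = 5 log₁₀(50700) − 5 = 18.525
M = m − 5 log₁₀(d/10) − A = 21.93 − 18.525 − 0.67 = 2.735

M ≈ 2.73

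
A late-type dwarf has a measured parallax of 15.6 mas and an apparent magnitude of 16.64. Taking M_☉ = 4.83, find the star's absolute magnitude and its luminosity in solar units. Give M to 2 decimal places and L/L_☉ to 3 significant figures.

M ≈ 12.61; L/L_☉ ≈ 7.76×10^-4

d = 1/p = 1000/15.6 mas = 64.10 pc
M = m − 5 log₁₀ d + 5 = 16.64 − 5·1.8069 + 5 = 12.606
M − M_☉ = 12.606 − 4.83 = 7.776
L/L_☉ = 10^(−0.4 × 7.776) = 7.758×10^-4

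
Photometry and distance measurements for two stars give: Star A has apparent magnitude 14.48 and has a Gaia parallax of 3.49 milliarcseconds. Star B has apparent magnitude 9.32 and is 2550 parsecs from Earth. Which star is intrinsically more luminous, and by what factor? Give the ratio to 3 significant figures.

Star A: p = 3.49 mas = 3.49×10^-3″ → d = 1/p = 286.5 pc
Star A: M = m − 5 log₁₀ d + 5 = 14.48 − 5·2.4572 + 5 = 7.194
Star B: M = m − 5 log₁₀ d + 5 = 9.32 − 5·3.4065 + 5 = -2.713
ΔM = M_A − M_B = 7.194 − (-2.713) = 9.907; smaller M is more luminous → Star B.
L ratio = 10^(0.4 |ΔM|) = 10^3.963 = 9178

Star B is more luminous, by a factor of 9180.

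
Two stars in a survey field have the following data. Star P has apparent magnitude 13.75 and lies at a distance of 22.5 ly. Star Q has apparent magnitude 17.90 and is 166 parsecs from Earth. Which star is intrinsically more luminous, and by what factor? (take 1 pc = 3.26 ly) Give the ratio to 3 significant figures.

Star Q is more luminous, by a factor of 12.7.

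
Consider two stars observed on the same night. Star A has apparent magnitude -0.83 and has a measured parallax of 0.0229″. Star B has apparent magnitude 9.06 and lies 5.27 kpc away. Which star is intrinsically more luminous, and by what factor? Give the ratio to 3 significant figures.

Star B is more luminous, by a factor of 1.61.

Star A: d = 1/p = 1/0.0229″ = 43.67 pc
Star A: M = m − 5 log₁₀ d + 5 = -0.83 − 5·1.6402 + 5 = -4.031
Star B: d = 5.27 kpc = 5270 pc
Star B: M = m − 5 log₁₀ d + 5 = 9.06 − 5·3.7218 + 5 = -4.549
ΔM = M_A − M_B = -4.031 − (-4.549) = 0.518; smaller M is more luminous → Star B.
L ratio = 10^(0.4 |ΔM|) = 10^0.207 = 1.612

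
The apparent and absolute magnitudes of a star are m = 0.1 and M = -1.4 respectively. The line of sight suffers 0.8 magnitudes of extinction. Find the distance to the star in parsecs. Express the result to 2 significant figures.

d ≈ 14 pc

m − M = 5 log₁₀(d/10 pc) + A  ⇒  0.1 − (-1.4) − 0.8 = 5 log₁₀(d/10)
0.700 = 5 log₁₀(d/10)
log₁₀ d = (m − M − A)/5 + 1 = 1.1400
d = 10^1.1400 = 13.80 pc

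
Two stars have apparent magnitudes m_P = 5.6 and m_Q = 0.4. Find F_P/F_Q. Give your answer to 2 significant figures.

Δm = 5.6 − (0.4) = 5.2
Flux ratio = 10^(−0.4 Δm) = 10^(−0.4 × 5.2) = 10^-2.080 = 8.318×10^-3

F_P/F_Q ≈ 8.3×10^-3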